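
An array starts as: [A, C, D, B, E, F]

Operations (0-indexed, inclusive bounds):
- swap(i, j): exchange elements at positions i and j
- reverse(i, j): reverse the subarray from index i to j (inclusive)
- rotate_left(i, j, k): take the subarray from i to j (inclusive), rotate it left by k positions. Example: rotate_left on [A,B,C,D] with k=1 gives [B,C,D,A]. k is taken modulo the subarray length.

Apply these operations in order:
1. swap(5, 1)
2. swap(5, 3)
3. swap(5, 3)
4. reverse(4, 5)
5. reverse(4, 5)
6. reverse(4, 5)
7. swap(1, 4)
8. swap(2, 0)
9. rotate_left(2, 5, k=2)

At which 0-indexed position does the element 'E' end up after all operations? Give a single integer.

Answer: 3

Derivation:
After 1 (swap(5, 1)): [A, F, D, B, E, C]
After 2 (swap(5, 3)): [A, F, D, C, E, B]
After 3 (swap(5, 3)): [A, F, D, B, E, C]
After 4 (reverse(4, 5)): [A, F, D, B, C, E]
After 5 (reverse(4, 5)): [A, F, D, B, E, C]
After 6 (reverse(4, 5)): [A, F, D, B, C, E]
After 7 (swap(1, 4)): [A, C, D, B, F, E]
After 8 (swap(2, 0)): [D, C, A, B, F, E]
After 9 (rotate_left(2, 5, k=2)): [D, C, F, E, A, B]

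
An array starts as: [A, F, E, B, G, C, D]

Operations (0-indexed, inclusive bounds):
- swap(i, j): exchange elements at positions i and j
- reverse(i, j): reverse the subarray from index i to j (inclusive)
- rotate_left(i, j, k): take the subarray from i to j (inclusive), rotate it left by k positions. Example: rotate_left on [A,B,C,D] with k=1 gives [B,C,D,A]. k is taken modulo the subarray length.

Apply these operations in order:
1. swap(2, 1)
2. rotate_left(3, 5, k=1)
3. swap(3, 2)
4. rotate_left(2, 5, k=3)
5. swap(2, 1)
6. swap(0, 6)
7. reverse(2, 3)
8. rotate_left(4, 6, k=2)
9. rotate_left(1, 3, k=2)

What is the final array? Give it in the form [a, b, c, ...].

After 1 (swap(2, 1)): [A, E, F, B, G, C, D]
After 2 (rotate_left(3, 5, k=1)): [A, E, F, G, C, B, D]
After 3 (swap(3, 2)): [A, E, G, F, C, B, D]
After 4 (rotate_left(2, 5, k=3)): [A, E, B, G, F, C, D]
After 5 (swap(2, 1)): [A, B, E, G, F, C, D]
After 6 (swap(0, 6)): [D, B, E, G, F, C, A]
After 7 (reverse(2, 3)): [D, B, G, E, F, C, A]
After 8 (rotate_left(4, 6, k=2)): [D, B, G, E, A, F, C]
After 9 (rotate_left(1, 3, k=2)): [D, E, B, G, A, F, C]

Answer: [D, E, B, G, A, F, C]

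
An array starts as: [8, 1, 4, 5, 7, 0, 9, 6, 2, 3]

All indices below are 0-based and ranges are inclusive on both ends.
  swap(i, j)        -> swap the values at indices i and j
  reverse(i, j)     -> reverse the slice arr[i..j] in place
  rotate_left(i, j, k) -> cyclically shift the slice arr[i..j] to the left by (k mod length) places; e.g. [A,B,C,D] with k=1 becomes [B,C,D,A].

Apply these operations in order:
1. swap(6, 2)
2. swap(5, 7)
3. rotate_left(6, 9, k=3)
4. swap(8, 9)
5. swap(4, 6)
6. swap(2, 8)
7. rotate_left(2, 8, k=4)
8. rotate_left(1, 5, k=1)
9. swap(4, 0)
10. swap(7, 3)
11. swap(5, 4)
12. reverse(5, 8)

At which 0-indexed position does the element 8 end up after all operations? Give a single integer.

Answer: 8

Derivation:
After 1 (swap(6, 2)): [8, 1, 9, 5, 7, 0, 4, 6, 2, 3]
After 2 (swap(5, 7)): [8, 1, 9, 5, 7, 6, 4, 0, 2, 3]
After 3 (rotate_left(6, 9, k=3)): [8, 1, 9, 5, 7, 6, 3, 4, 0, 2]
After 4 (swap(8, 9)): [8, 1, 9, 5, 7, 6, 3, 4, 2, 0]
After 5 (swap(4, 6)): [8, 1, 9, 5, 3, 6, 7, 4, 2, 0]
After 6 (swap(2, 8)): [8, 1, 2, 5, 3, 6, 7, 4, 9, 0]
After 7 (rotate_left(2, 8, k=4)): [8, 1, 7, 4, 9, 2, 5, 3, 6, 0]
After 8 (rotate_left(1, 5, k=1)): [8, 7, 4, 9, 2, 1, 5, 3, 6, 0]
After 9 (swap(4, 0)): [2, 7, 4, 9, 8, 1, 5, 3, 6, 0]
After 10 (swap(7, 3)): [2, 7, 4, 3, 8, 1, 5, 9, 6, 0]
After 11 (swap(5, 4)): [2, 7, 4, 3, 1, 8, 5, 9, 6, 0]
After 12 (reverse(5, 8)): [2, 7, 4, 3, 1, 6, 9, 5, 8, 0]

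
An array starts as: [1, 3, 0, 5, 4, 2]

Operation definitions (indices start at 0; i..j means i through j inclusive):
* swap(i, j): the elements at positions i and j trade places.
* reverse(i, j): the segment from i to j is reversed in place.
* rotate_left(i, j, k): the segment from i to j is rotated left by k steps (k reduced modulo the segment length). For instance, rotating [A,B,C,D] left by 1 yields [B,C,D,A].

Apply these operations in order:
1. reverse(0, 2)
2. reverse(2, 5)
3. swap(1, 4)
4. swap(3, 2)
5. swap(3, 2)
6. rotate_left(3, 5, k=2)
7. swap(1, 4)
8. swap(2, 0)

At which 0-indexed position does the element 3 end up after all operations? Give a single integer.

After 1 (reverse(0, 2)): [0, 3, 1, 5, 4, 2]
After 2 (reverse(2, 5)): [0, 3, 2, 4, 5, 1]
After 3 (swap(1, 4)): [0, 5, 2, 4, 3, 1]
After 4 (swap(3, 2)): [0, 5, 4, 2, 3, 1]
After 5 (swap(3, 2)): [0, 5, 2, 4, 3, 1]
After 6 (rotate_left(3, 5, k=2)): [0, 5, 2, 1, 4, 3]
After 7 (swap(1, 4)): [0, 4, 2, 1, 5, 3]
After 8 (swap(2, 0)): [2, 4, 0, 1, 5, 3]

Answer: 5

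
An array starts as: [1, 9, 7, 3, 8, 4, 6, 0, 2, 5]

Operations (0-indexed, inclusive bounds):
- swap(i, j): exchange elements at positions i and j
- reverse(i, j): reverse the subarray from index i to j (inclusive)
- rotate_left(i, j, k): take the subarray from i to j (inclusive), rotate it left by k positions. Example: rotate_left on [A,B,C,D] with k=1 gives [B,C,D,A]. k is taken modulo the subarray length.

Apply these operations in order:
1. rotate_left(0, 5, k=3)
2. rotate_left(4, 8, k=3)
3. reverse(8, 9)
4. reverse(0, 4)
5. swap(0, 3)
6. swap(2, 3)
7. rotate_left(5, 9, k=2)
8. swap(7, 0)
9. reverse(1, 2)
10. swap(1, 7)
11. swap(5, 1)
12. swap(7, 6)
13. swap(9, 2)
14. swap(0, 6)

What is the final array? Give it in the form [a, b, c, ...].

After 1 (rotate_left(0, 5, k=3)): [3, 8, 4, 1, 9, 7, 6, 0, 2, 5]
After 2 (rotate_left(4, 8, k=3)): [3, 8, 4, 1, 0, 2, 9, 7, 6, 5]
After 3 (reverse(8, 9)): [3, 8, 4, 1, 0, 2, 9, 7, 5, 6]
After 4 (reverse(0, 4)): [0, 1, 4, 8, 3, 2, 9, 7, 5, 6]
After 5 (swap(0, 3)): [8, 1, 4, 0, 3, 2, 9, 7, 5, 6]
After 6 (swap(2, 3)): [8, 1, 0, 4, 3, 2, 9, 7, 5, 6]
After 7 (rotate_left(5, 9, k=2)): [8, 1, 0, 4, 3, 7, 5, 6, 2, 9]
After 8 (swap(7, 0)): [6, 1, 0, 4, 3, 7, 5, 8, 2, 9]
After 9 (reverse(1, 2)): [6, 0, 1, 4, 3, 7, 5, 8, 2, 9]
After 10 (swap(1, 7)): [6, 8, 1, 4, 3, 7, 5, 0, 2, 9]
After 11 (swap(5, 1)): [6, 7, 1, 4, 3, 8, 5, 0, 2, 9]
After 12 (swap(7, 6)): [6, 7, 1, 4, 3, 8, 0, 5, 2, 9]
After 13 (swap(9, 2)): [6, 7, 9, 4, 3, 8, 0, 5, 2, 1]
After 14 (swap(0, 6)): [0, 7, 9, 4, 3, 8, 6, 5, 2, 1]

Answer: [0, 7, 9, 4, 3, 8, 6, 5, 2, 1]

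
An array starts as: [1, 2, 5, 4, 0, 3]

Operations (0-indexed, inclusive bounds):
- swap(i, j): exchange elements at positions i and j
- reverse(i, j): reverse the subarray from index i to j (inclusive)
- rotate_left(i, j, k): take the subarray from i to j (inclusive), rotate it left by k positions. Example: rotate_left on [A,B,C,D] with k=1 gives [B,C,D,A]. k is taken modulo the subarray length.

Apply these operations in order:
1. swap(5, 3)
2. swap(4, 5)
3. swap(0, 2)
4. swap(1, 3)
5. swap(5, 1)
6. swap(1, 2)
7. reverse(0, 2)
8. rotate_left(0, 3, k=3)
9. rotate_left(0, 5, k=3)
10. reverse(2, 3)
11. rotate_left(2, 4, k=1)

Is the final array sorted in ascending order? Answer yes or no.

Answer: no

Derivation:
After 1 (swap(5, 3)): [1, 2, 5, 3, 0, 4]
After 2 (swap(4, 5)): [1, 2, 5, 3, 4, 0]
After 3 (swap(0, 2)): [5, 2, 1, 3, 4, 0]
After 4 (swap(1, 3)): [5, 3, 1, 2, 4, 0]
After 5 (swap(5, 1)): [5, 0, 1, 2, 4, 3]
After 6 (swap(1, 2)): [5, 1, 0, 2, 4, 3]
After 7 (reverse(0, 2)): [0, 1, 5, 2, 4, 3]
After 8 (rotate_left(0, 3, k=3)): [2, 0, 1, 5, 4, 3]
After 9 (rotate_left(0, 5, k=3)): [5, 4, 3, 2, 0, 1]
After 10 (reverse(2, 3)): [5, 4, 2, 3, 0, 1]
After 11 (rotate_left(2, 4, k=1)): [5, 4, 3, 0, 2, 1]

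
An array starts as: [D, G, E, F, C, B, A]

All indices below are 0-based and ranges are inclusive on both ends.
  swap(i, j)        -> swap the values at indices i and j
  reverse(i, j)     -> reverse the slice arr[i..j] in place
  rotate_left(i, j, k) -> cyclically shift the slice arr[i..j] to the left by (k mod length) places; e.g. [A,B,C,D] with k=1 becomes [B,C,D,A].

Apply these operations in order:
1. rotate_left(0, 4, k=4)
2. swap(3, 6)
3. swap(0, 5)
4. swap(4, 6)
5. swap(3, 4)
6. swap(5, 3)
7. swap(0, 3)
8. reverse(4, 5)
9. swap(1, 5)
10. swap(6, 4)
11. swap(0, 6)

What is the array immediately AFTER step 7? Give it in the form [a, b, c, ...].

Answer: [C, D, G, B, A, E, F]

Derivation:
After 1 (rotate_left(0, 4, k=4)): [C, D, G, E, F, B, A]
After 2 (swap(3, 6)): [C, D, G, A, F, B, E]
After 3 (swap(0, 5)): [B, D, G, A, F, C, E]
After 4 (swap(4, 6)): [B, D, G, A, E, C, F]
After 5 (swap(3, 4)): [B, D, G, E, A, C, F]
After 6 (swap(5, 3)): [B, D, G, C, A, E, F]
After 7 (swap(0, 3)): [C, D, G, B, A, E, F]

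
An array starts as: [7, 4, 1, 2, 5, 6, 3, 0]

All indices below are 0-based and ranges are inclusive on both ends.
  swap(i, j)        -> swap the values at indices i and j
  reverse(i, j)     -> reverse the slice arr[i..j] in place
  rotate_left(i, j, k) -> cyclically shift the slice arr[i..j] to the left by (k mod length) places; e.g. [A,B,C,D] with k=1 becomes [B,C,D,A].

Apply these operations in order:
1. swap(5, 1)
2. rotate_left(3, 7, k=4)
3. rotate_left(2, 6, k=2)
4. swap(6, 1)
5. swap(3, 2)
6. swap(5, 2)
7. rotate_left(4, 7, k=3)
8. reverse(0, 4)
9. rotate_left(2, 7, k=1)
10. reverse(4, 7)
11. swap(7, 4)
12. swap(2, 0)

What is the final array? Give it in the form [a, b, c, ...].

Answer: [0, 2, 3, 7, 4, 6, 5, 1]

Derivation:
After 1 (swap(5, 1)): [7, 6, 1, 2, 5, 4, 3, 0]
After 2 (rotate_left(3, 7, k=4)): [7, 6, 1, 0, 2, 5, 4, 3]
After 3 (rotate_left(2, 6, k=2)): [7, 6, 2, 5, 4, 1, 0, 3]
After 4 (swap(6, 1)): [7, 0, 2, 5, 4, 1, 6, 3]
After 5 (swap(3, 2)): [7, 0, 5, 2, 4, 1, 6, 3]
After 6 (swap(5, 2)): [7, 0, 1, 2, 4, 5, 6, 3]
After 7 (rotate_left(4, 7, k=3)): [7, 0, 1, 2, 3, 4, 5, 6]
After 8 (reverse(0, 4)): [3, 2, 1, 0, 7, 4, 5, 6]
After 9 (rotate_left(2, 7, k=1)): [3, 2, 0, 7, 4, 5, 6, 1]
After 10 (reverse(4, 7)): [3, 2, 0, 7, 1, 6, 5, 4]
After 11 (swap(7, 4)): [3, 2, 0, 7, 4, 6, 5, 1]
After 12 (swap(2, 0)): [0, 2, 3, 7, 4, 6, 5, 1]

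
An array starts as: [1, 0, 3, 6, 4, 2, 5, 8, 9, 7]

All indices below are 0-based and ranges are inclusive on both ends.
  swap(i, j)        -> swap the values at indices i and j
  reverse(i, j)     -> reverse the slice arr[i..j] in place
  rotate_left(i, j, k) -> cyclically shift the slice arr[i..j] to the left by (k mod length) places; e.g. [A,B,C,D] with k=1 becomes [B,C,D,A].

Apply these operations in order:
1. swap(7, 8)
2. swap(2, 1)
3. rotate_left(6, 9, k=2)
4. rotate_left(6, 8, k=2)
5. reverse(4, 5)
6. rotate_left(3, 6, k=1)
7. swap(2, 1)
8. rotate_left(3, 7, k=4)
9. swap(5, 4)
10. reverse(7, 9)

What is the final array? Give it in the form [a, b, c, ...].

After 1 (swap(7, 8)): [1, 0, 3, 6, 4, 2, 5, 9, 8, 7]
After 2 (swap(2, 1)): [1, 3, 0, 6, 4, 2, 5, 9, 8, 7]
After 3 (rotate_left(6, 9, k=2)): [1, 3, 0, 6, 4, 2, 8, 7, 5, 9]
After 4 (rotate_left(6, 8, k=2)): [1, 3, 0, 6, 4, 2, 5, 8, 7, 9]
After 5 (reverse(4, 5)): [1, 3, 0, 6, 2, 4, 5, 8, 7, 9]
After 6 (rotate_left(3, 6, k=1)): [1, 3, 0, 2, 4, 5, 6, 8, 7, 9]
After 7 (swap(2, 1)): [1, 0, 3, 2, 4, 5, 6, 8, 7, 9]
After 8 (rotate_left(3, 7, k=4)): [1, 0, 3, 8, 2, 4, 5, 6, 7, 9]
After 9 (swap(5, 4)): [1, 0, 3, 8, 4, 2, 5, 6, 7, 9]
After 10 (reverse(7, 9)): [1, 0, 3, 8, 4, 2, 5, 9, 7, 6]

Answer: [1, 0, 3, 8, 4, 2, 5, 9, 7, 6]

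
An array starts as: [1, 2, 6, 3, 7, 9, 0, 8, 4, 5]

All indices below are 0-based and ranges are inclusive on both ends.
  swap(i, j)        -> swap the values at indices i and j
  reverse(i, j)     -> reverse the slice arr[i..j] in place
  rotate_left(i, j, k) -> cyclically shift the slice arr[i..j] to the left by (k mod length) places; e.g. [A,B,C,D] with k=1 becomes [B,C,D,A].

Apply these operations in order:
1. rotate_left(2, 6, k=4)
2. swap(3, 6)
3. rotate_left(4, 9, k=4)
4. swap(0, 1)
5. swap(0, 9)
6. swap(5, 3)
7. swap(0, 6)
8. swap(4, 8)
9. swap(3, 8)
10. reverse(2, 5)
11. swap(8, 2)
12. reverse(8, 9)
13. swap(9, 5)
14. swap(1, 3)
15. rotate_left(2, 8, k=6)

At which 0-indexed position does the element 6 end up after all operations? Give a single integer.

After 1 (rotate_left(2, 6, k=4)): [1, 2, 0, 6, 3, 7, 9, 8, 4, 5]
After 2 (swap(3, 6)): [1, 2, 0, 9, 3, 7, 6, 8, 4, 5]
After 3 (rotate_left(4, 9, k=4)): [1, 2, 0, 9, 4, 5, 3, 7, 6, 8]
After 4 (swap(0, 1)): [2, 1, 0, 9, 4, 5, 3, 7, 6, 8]
After 5 (swap(0, 9)): [8, 1, 0, 9, 4, 5, 3, 7, 6, 2]
After 6 (swap(5, 3)): [8, 1, 0, 5, 4, 9, 3, 7, 6, 2]
After 7 (swap(0, 6)): [3, 1, 0, 5, 4, 9, 8, 7, 6, 2]
After 8 (swap(4, 8)): [3, 1, 0, 5, 6, 9, 8, 7, 4, 2]
After 9 (swap(3, 8)): [3, 1, 0, 4, 6, 9, 8, 7, 5, 2]
After 10 (reverse(2, 5)): [3, 1, 9, 6, 4, 0, 8, 7, 5, 2]
After 11 (swap(8, 2)): [3, 1, 5, 6, 4, 0, 8, 7, 9, 2]
After 12 (reverse(8, 9)): [3, 1, 5, 6, 4, 0, 8, 7, 2, 9]
After 13 (swap(9, 5)): [3, 1, 5, 6, 4, 9, 8, 7, 2, 0]
After 14 (swap(1, 3)): [3, 6, 5, 1, 4, 9, 8, 7, 2, 0]
After 15 (rotate_left(2, 8, k=6)): [3, 6, 2, 5, 1, 4, 9, 8, 7, 0]

Answer: 1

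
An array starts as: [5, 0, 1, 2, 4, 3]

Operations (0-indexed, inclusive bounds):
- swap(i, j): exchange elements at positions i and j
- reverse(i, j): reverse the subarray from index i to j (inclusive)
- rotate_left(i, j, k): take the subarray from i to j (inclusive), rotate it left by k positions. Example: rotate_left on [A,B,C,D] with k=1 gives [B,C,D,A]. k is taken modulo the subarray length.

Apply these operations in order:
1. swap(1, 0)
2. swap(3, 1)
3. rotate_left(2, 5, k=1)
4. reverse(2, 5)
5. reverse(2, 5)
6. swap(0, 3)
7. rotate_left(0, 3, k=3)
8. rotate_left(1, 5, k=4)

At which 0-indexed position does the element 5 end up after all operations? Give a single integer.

Answer: 4

Derivation:
After 1 (swap(1, 0)): [0, 5, 1, 2, 4, 3]
After 2 (swap(3, 1)): [0, 2, 1, 5, 4, 3]
After 3 (rotate_left(2, 5, k=1)): [0, 2, 5, 4, 3, 1]
After 4 (reverse(2, 5)): [0, 2, 1, 3, 4, 5]
After 5 (reverse(2, 5)): [0, 2, 5, 4, 3, 1]
After 6 (swap(0, 3)): [4, 2, 5, 0, 3, 1]
After 7 (rotate_left(0, 3, k=3)): [0, 4, 2, 5, 3, 1]
After 8 (rotate_left(1, 5, k=4)): [0, 1, 4, 2, 5, 3]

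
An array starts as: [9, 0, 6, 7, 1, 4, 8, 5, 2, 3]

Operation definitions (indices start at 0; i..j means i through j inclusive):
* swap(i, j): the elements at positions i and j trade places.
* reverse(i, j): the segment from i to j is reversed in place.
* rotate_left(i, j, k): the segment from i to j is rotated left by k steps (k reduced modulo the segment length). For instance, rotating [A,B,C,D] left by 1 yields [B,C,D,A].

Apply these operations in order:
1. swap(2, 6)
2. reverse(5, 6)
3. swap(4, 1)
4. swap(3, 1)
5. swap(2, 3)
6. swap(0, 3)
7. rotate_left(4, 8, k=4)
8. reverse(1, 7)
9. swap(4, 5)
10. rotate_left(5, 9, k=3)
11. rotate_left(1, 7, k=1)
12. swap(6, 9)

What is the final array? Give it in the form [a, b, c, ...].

Answer: [8, 6, 0, 9, 5, 3, 7, 4, 1, 2]

Derivation:
After 1 (swap(2, 6)): [9, 0, 8, 7, 1, 4, 6, 5, 2, 3]
After 2 (reverse(5, 6)): [9, 0, 8, 7, 1, 6, 4, 5, 2, 3]
After 3 (swap(4, 1)): [9, 1, 8, 7, 0, 6, 4, 5, 2, 3]
After 4 (swap(3, 1)): [9, 7, 8, 1, 0, 6, 4, 5, 2, 3]
After 5 (swap(2, 3)): [9, 7, 1, 8, 0, 6, 4, 5, 2, 3]
After 6 (swap(0, 3)): [8, 7, 1, 9, 0, 6, 4, 5, 2, 3]
After 7 (rotate_left(4, 8, k=4)): [8, 7, 1, 9, 2, 0, 6, 4, 5, 3]
After 8 (reverse(1, 7)): [8, 4, 6, 0, 2, 9, 1, 7, 5, 3]
After 9 (swap(4, 5)): [8, 4, 6, 0, 9, 2, 1, 7, 5, 3]
After 10 (rotate_left(5, 9, k=3)): [8, 4, 6, 0, 9, 5, 3, 2, 1, 7]
After 11 (rotate_left(1, 7, k=1)): [8, 6, 0, 9, 5, 3, 2, 4, 1, 7]
After 12 (swap(6, 9)): [8, 6, 0, 9, 5, 3, 7, 4, 1, 2]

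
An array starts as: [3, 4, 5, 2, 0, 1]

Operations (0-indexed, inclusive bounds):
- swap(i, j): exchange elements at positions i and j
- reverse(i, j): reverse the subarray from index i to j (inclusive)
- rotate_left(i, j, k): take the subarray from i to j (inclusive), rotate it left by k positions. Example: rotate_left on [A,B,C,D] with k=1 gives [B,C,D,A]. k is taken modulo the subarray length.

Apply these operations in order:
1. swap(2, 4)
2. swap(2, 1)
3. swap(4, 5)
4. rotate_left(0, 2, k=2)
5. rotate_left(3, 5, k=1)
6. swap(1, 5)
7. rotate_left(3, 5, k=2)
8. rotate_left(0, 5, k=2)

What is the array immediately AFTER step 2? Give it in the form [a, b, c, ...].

After 1 (swap(2, 4)): [3, 4, 0, 2, 5, 1]
After 2 (swap(2, 1)): [3, 0, 4, 2, 5, 1]

Answer: [3, 0, 4, 2, 5, 1]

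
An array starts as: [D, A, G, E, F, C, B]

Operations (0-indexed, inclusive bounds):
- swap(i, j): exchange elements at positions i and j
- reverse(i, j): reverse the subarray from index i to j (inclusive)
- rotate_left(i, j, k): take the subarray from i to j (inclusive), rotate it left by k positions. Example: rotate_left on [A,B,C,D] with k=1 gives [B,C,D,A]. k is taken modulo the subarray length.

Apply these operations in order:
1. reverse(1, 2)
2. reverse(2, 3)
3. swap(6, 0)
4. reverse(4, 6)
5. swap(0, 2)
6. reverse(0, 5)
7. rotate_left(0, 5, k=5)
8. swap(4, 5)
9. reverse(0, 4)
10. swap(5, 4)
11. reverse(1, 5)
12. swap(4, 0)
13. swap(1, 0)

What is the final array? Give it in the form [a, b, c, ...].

After 1 (reverse(1, 2)): [D, G, A, E, F, C, B]
After 2 (reverse(2, 3)): [D, G, E, A, F, C, B]
After 3 (swap(6, 0)): [B, G, E, A, F, C, D]
After 4 (reverse(4, 6)): [B, G, E, A, D, C, F]
After 5 (swap(0, 2)): [E, G, B, A, D, C, F]
After 6 (reverse(0, 5)): [C, D, A, B, G, E, F]
After 7 (rotate_left(0, 5, k=5)): [E, C, D, A, B, G, F]
After 8 (swap(4, 5)): [E, C, D, A, G, B, F]
After 9 (reverse(0, 4)): [G, A, D, C, E, B, F]
After 10 (swap(5, 4)): [G, A, D, C, B, E, F]
After 11 (reverse(1, 5)): [G, E, B, C, D, A, F]
After 12 (swap(4, 0)): [D, E, B, C, G, A, F]
After 13 (swap(1, 0)): [E, D, B, C, G, A, F]

Answer: [E, D, B, C, G, A, F]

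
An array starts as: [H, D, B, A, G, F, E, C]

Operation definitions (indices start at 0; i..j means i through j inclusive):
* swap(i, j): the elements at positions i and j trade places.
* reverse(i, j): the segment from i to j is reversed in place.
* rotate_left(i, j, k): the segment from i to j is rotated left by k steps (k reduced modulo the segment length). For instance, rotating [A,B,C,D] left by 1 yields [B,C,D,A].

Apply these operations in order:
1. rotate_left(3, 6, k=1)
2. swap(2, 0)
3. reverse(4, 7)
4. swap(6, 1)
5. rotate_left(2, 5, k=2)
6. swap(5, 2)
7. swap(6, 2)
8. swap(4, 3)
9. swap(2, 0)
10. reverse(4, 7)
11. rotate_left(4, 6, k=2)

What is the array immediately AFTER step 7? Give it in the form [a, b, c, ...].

Answer: [B, E, D, A, H, C, G, F]

Derivation:
After 1 (rotate_left(3, 6, k=1)): [H, D, B, G, F, E, A, C]
After 2 (swap(2, 0)): [B, D, H, G, F, E, A, C]
After 3 (reverse(4, 7)): [B, D, H, G, C, A, E, F]
After 4 (swap(6, 1)): [B, E, H, G, C, A, D, F]
After 5 (rotate_left(2, 5, k=2)): [B, E, C, A, H, G, D, F]
After 6 (swap(5, 2)): [B, E, G, A, H, C, D, F]
After 7 (swap(6, 2)): [B, E, D, A, H, C, G, F]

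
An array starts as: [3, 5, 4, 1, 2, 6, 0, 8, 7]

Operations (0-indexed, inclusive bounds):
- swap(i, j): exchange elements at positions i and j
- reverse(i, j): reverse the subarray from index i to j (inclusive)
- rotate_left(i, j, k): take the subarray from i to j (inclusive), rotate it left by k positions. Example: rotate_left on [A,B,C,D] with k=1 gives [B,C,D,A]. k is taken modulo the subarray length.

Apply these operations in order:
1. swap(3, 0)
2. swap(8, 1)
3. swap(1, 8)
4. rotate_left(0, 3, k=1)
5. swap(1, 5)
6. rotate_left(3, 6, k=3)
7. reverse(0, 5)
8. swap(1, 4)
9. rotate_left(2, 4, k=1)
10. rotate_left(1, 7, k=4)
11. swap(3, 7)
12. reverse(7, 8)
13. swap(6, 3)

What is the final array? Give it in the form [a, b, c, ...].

Answer: [2, 5, 4, 1, 6, 3, 0, 7, 8]

Derivation:
After 1 (swap(3, 0)): [1, 5, 4, 3, 2, 6, 0, 8, 7]
After 2 (swap(8, 1)): [1, 7, 4, 3, 2, 6, 0, 8, 5]
After 3 (swap(1, 8)): [1, 5, 4, 3, 2, 6, 0, 8, 7]
After 4 (rotate_left(0, 3, k=1)): [5, 4, 3, 1, 2, 6, 0, 8, 7]
After 5 (swap(1, 5)): [5, 6, 3, 1, 2, 4, 0, 8, 7]
After 6 (rotate_left(3, 6, k=3)): [5, 6, 3, 0, 1, 2, 4, 8, 7]
After 7 (reverse(0, 5)): [2, 1, 0, 3, 6, 5, 4, 8, 7]
After 8 (swap(1, 4)): [2, 6, 0, 3, 1, 5, 4, 8, 7]
After 9 (rotate_left(2, 4, k=1)): [2, 6, 3, 1, 0, 5, 4, 8, 7]
After 10 (rotate_left(1, 7, k=4)): [2, 5, 4, 8, 6, 3, 1, 0, 7]
After 11 (swap(3, 7)): [2, 5, 4, 0, 6, 3, 1, 8, 7]
After 12 (reverse(7, 8)): [2, 5, 4, 0, 6, 3, 1, 7, 8]
After 13 (swap(6, 3)): [2, 5, 4, 1, 6, 3, 0, 7, 8]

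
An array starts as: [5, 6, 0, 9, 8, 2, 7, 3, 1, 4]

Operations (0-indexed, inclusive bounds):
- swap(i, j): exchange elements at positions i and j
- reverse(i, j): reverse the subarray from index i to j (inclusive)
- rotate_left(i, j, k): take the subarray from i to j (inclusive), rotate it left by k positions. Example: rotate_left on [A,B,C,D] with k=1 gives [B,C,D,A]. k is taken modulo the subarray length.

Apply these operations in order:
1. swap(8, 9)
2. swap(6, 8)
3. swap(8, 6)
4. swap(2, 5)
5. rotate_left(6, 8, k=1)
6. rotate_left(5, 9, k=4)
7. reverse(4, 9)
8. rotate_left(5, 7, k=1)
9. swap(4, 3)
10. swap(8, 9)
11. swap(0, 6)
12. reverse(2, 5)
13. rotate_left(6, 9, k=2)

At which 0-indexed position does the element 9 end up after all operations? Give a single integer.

After 1 (swap(8, 9)): [5, 6, 0, 9, 8, 2, 7, 3, 4, 1]
After 2 (swap(6, 8)): [5, 6, 0, 9, 8, 2, 4, 3, 7, 1]
After 3 (swap(8, 6)): [5, 6, 0, 9, 8, 2, 7, 3, 4, 1]
After 4 (swap(2, 5)): [5, 6, 2, 9, 8, 0, 7, 3, 4, 1]
After 5 (rotate_left(6, 8, k=1)): [5, 6, 2, 9, 8, 0, 3, 4, 7, 1]
After 6 (rotate_left(5, 9, k=4)): [5, 6, 2, 9, 8, 1, 0, 3, 4, 7]
After 7 (reverse(4, 9)): [5, 6, 2, 9, 7, 4, 3, 0, 1, 8]
After 8 (rotate_left(5, 7, k=1)): [5, 6, 2, 9, 7, 3, 0, 4, 1, 8]
After 9 (swap(4, 3)): [5, 6, 2, 7, 9, 3, 0, 4, 1, 8]
After 10 (swap(8, 9)): [5, 6, 2, 7, 9, 3, 0, 4, 8, 1]
After 11 (swap(0, 6)): [0, 6, 2, 7, 9, 3, 5, 4, 8, 1]
After 12 (reverse(2, 5)): [0, 6, 3, 9, 7, 2, 5, 4, 8, 1]
After 13 (rotate_left(6, 9, k=2)): [0, 6, 3, 9, 7, 2, 8, 1, 5, 4]

Answer: 3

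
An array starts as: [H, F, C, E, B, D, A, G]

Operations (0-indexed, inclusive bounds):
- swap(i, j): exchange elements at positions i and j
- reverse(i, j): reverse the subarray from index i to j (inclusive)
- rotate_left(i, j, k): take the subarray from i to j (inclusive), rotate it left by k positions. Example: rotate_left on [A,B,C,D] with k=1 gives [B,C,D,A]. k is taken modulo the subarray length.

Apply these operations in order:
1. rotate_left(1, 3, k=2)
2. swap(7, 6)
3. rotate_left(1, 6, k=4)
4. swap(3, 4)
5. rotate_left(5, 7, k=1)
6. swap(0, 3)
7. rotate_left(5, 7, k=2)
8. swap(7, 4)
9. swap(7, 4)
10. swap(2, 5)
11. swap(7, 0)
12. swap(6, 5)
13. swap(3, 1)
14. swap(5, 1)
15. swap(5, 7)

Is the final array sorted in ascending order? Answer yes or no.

After 1 (rotate_left(1, 3, k=2)): [H, E, F, C, B, D, A, G]
After 2 (swap(7, 6)): [H, E, F, C, B, D, G, A]
After 3 (rotate_left(1, 6, k=4)): [H, D, G, E, F, C, B, A]
After 4 (swap(3, 4)): [H, D, G, F, E, C, B, A]
After 5 (rotate_left(5, 7, k=1)): [H, D, G, F, E, B, A, C]
After 6 (swap(0, 3)): [F, D, G, H, E, B, A, C]
After 7 (rotate_left(5, 7, k=2)): [F, D, G, H, E, C, B, A]
After 8 (swap(7, 4)): [F, D, G, H, A, C, B, E]
After 9 (swap(7, 4)): [F, D, G, H, E, C, B, A]
After 10 (swap(2, 5)): [F, D, C, H, E, G, B, A]
After 11 (swap(7, 0)): [A, D, C, H, E, G, B, F]
After 12 (swap(6, 5)): [A, D, C, H, E, B, G, F]
After 13 (swap(3, 1)): [A, H, C, D, E, B, G, F]
After 14 (swap(5, 1)): [A, B, C, D, E, H, G, F]
After 15 (swap(5, 7)): [A, B, C, D, E, F, G, H]

Answer: yes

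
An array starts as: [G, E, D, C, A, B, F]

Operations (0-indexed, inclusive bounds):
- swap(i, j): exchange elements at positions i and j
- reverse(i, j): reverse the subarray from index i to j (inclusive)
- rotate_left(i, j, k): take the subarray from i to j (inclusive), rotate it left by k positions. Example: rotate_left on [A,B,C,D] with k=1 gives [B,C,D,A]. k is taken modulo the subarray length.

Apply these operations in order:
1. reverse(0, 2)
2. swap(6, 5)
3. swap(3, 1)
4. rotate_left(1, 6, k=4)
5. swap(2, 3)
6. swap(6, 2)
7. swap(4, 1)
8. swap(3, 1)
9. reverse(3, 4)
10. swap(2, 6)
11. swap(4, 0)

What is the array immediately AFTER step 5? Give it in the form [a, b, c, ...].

After 1 (reverse(0, 2)): [D, E, G, C, A, B, F]
After 2 (swap(6, 5)): [D, E, G, C, A, F, B]
After 3 (swap(3, 1)): [D, C, G, E, A, F, B]
After 4 (rotate_left(1, 6, k=4)): [D, F, B, C, G, E, A]
After 5 (swap(2, 3)): [D, F, C, B, G, E, A]

Answer: [D, F, C, B, G, E, A]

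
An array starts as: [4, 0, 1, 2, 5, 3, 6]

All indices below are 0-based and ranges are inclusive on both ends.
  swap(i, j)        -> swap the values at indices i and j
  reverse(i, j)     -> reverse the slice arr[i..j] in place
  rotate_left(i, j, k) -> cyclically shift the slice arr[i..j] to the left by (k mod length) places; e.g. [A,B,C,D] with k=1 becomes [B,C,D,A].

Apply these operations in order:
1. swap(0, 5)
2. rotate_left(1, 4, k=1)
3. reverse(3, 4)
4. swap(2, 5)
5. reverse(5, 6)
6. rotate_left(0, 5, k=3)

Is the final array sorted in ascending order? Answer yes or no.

Answer: no

Derivation:
After 1 (swap(0, 5)): [3, 0, 1, 2, 5, 4, 6]
After 2 (rotate_left(1, 4, k=1)): [3, 1, 2, 5, 0, 4, 6]
After 3 (reverse(3, 4)): [3, 1, 2, 0, 5, 4, 6]
After 4 (swap(2, 5)): [3, 1, 4, 0, 5, 2, 6]
After 5 (reverse(5, 6)): [3, 1, 4, 0, 5, 6, 2]
After 6 (rotate_left(0, 5, k=3)): [0, 5, 6, 3, 1, 4, 2]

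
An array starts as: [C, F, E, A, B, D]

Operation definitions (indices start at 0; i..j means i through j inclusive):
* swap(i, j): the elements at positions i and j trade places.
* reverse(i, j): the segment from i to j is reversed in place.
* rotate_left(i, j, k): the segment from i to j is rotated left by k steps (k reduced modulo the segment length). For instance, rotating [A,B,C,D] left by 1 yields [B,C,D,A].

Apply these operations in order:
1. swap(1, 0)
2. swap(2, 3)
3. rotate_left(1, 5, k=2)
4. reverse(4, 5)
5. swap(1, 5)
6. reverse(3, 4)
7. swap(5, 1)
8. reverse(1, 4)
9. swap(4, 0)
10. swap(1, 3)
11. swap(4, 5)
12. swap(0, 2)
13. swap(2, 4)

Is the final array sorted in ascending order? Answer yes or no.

Answer: yes

Derivation:
After 1 (swap(1, 0)): [F, C, E, A, B, D]
After 2 (swap(2, 3)): [F, C, A, E, B, D]
After 3 (rotate_left(1, 5, k=2)): [F, E, B, D, C, A]
After 4 (reverse(4, 5)): [F, E, B, D, A, C]
After 5 (swap(1, 5)): [F, C, B, D, A, E]
After 6 (reverse(3, 4)): [F, C, B, A, D, E]
After 7 (swap(5, 1)): [F, E, B, A, D, C]
After 8 (reverse(1, 4)): [F, D, A, B, E, C]
After 9 (swap(4, 0)): [E, D, A, B, F, C]
After 10 (swap(1, 3)): [E, B, A, D, F, C]
After 11 (swap(4, 5)): [E, B, A, D, C, F]
After 12 (swap(0, 2)): [A, B, E, D, C, F]
After 13 (swap(2, 4)): [A, B, C, D, E, F]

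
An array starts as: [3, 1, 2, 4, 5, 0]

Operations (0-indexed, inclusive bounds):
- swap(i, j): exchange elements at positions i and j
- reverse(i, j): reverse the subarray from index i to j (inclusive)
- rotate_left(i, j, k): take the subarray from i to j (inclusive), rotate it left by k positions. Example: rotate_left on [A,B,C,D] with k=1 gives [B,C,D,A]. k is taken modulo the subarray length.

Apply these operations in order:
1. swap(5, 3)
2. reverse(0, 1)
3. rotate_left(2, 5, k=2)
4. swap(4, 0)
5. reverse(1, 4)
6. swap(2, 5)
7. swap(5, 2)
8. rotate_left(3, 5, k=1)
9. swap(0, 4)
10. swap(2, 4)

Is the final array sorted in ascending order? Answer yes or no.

After 1 (swap(5, 3)): [3, 1, 2, 0, 5, 4]
After 2 (reverse(0, 1)): [1, 3, 2, 0, 5, 4]
After 3 (rotate_left(2, 5, k=2)): [1, 3, 5, 4, 2, 0]
After 4 (swap(4, 0)): [2, 3, 5, 4, 1, 0]
After 5 (reverse(1, 4)): [2, 1, 4, 5, 3, 0]
After 6 (swap(2, 5)): [2, 1, 0, 5, 3, 4]
After 7 (swap(5, 2)): [2, 1, 4, 5, 3, 0]
After 8 (rotate_left(3, 5, k=1)): [2, 1, 4, 3, 0, 5]
After 9 (swap(0, 4)): [0, 1, 4, 3, 2, 5]
After 10 (swap(2, 4)): [0, 1, 2, 3, 4, 5]

Answer: yes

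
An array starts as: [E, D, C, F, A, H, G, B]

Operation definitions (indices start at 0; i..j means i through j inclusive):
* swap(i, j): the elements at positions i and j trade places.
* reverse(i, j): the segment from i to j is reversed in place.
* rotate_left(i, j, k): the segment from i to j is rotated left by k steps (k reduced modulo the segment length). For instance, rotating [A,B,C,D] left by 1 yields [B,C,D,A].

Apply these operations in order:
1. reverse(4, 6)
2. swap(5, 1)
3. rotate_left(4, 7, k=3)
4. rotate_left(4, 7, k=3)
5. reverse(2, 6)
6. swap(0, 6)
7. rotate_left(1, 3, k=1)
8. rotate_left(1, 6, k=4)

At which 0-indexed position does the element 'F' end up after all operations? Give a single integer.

After 1 (reverse(4, 6)): [E, D, C, F, G, H, A, B]
After 2 (swap(5, 1)): [E, H, C, F, G, D, A, B]
After 3 (rotate_left(4, 7, k=3)): [E, H, C, F, B, G, D, A]
After 4 (rotate_left(4, 7, k=3)): [E, H, C, F, A, B, G, D]
After 5 (reverse(2, 6)): [E, H, G, B, A, F, C, D]
After 6 (swap(0, 6)): [C, H, G, B, A, F, E, D]
After 7 (rotate_left(1, 3, k=1)): [C, G, B, H, A, F, E, D]
After 8 (rotate_left(1, 6, k=4)): [C, F, E, G, B, H, A, D]

Answer: 1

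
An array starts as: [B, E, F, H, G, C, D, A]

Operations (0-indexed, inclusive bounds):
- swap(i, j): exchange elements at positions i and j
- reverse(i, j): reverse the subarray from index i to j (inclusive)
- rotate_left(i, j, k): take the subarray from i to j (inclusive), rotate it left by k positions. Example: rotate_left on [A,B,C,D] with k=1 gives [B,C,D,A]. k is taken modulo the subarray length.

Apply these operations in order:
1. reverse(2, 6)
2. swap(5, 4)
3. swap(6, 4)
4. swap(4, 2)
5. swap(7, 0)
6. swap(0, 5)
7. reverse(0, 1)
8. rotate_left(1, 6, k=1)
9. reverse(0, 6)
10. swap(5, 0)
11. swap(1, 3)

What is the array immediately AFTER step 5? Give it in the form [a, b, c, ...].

After 1 (reverse(2, 6)): [B, E, D, C, G, H, F, A]
After 2 (swap(5, 4)): [B, E, D, C, H, G, F, A]
After 3 (swap(6, 4)): [B, E, D, C, F, G, H, A]
After 4 (swap(4, 2)): [B, E, F, C, D, G, H, A]
After 5 (swap(7, 0)): [A, E, F, C, D, G, H, B]

Answer: [A, E, F, C, D, G, H, B]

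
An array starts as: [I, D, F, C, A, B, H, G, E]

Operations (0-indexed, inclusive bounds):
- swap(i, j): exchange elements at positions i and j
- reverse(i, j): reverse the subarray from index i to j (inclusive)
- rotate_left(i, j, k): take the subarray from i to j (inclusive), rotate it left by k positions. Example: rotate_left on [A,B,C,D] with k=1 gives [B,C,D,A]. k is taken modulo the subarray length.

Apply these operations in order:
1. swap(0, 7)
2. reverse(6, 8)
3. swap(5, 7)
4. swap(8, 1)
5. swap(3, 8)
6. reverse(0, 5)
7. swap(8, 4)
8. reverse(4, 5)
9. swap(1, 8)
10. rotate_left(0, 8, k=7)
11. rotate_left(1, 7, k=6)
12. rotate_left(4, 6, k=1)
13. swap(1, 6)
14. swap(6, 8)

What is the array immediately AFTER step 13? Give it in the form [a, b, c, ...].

Answer: [B, H, A, I, D, F, C, G, E]

Derivation:
After 1 (swap(0, 7)): [G, D, F, C, A, B, H, I, E]
After 2 (reverse(6, 8)): [G, D, F, C, A, B, E, I, H]
After 3 (swap(5, 7)): [G, D, F, C, A, I, E, B, H]
After 4 (swap(8, 1)): [G, H, F, C, A, I, E, B, D]
After 5 (swap(3, 8)): [G, H, F, D, A, I, E, B, C]
After 6 (reverse(0, 5)): [I, A, D, F, H, G, E, B, C]
After 7 (swap(8, 4)): [I, A, D, F, C, G, E, B, H]
After 8 (reverse(4, 5)): [I, A, D, F, G, C, E, B, H]
After 9 (swap(1, 8)): [I, H, D, F, G, C, E, B, A]
After 10 (rotate_left(0, 8, k=7)): [B, A, I, H, D, F, G, C, E]
After 11 (rotate_left(1, 7, k=6)): [B, C, A, I, H, D, F, G, E]
After 12 (rotate_left(4, 6, k=1)): [B, C, A, I, D, F, H, G, E]
After 13 (swap(1, 6)): [B, H, A, I, D, F, C, G, E]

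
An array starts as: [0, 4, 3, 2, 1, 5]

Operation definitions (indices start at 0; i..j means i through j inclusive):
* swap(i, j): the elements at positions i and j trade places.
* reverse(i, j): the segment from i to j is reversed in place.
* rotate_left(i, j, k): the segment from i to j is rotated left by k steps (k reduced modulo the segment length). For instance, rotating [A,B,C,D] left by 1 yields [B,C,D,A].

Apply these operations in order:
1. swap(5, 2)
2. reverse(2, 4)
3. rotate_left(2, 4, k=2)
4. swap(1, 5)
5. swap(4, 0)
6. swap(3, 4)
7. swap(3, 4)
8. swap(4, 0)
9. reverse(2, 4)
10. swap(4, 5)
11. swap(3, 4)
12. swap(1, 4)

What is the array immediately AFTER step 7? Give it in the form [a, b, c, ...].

After 1 (swap(5, 2)): [0, 4, 5, 2, 1, 3]
After 2 (reverse(2, 4)): [0, 4, 1, 2, 5, 3]
After 3 (rotate_left(2, 4, k=2)): [0, 4, 5, 1, 2, 3]
After 4 (swap(1, 5)): [0, 3, 5, 1, 2, 4]
After 5 (swap(4, 0)): [2, 3, 5, 1, 0, 4]
After 6 (swap(3, 4)): [2, 3, 5, 0, 1, 4]
After 7 (swap(3, 4)): [2, 3, 5, 1, 0, 4]

Answer: [2, 3, 5, 1, 0, 4]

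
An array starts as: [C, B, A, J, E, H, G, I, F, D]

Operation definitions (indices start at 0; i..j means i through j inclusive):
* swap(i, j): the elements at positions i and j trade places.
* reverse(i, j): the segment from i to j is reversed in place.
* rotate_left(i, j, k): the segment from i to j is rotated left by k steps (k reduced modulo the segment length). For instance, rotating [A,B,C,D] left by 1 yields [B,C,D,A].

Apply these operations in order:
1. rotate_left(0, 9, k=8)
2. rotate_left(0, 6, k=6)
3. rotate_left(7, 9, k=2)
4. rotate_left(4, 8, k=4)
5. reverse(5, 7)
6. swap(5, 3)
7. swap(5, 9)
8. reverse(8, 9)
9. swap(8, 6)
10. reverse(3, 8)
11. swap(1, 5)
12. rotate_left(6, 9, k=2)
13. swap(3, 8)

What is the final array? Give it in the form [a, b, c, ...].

After 1 (rotate_left(0, 9, k=8)): [F, D, C, B, A, J, E, H, G, I]
After 2 (rotate_left(0, 6, k=6)): [E, F, D, C, B, A, J, H, G, I]
After 3 (rotate_left(7, 9, k=2)): [E, F, D, C, B, A, J, I, H, G]
After 4 (rotate_left(4, 8, k=4)): [E, F, D, C, H, B, A, J, I, G]
After 5 (reverse(5, 7)): [E, F, D, C, H, J, A, B, I, G]
After 6 (swap(5, 3)): [E, F, D, J, H, C, A, B, I, G]
After 7 (swap(5, 9)): [E, F, D, J, H, G, A, B, I, C]
After 8 (reverse(8, 9)): [E, F, D, J, H, G, A, B, C, I]
After 9 (swap(8, 6)): [E, F, D, J, H, G, C, B, A, I]
After 10 (reverse(3, 8)): [E, F, D, A, B, C, G, H, J, I]
After 11 (swap(1, 5)): [E, C, D, A, B, F, G, H, J, I]
After 12 (rotate_left(6, 9, k=2)): [E, C, D, A, B, F, J, I, G, H]
After 13 (swap(3, 8)): [E, C, D, G, B, F, J, I, A, H]

Answer: [E, C, D, G, B, F, J, I, A, H]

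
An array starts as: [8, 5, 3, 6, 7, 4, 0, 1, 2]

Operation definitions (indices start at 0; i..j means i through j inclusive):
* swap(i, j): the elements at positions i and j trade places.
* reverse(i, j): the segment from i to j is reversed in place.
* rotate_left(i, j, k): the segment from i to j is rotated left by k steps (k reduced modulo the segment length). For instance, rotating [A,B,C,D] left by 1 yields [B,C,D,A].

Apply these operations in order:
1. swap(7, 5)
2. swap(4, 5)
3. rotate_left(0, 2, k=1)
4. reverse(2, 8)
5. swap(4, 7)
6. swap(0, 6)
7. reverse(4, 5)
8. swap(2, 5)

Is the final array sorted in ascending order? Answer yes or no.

After 1 (swap(7, 5)): [8, 5, 3, 6, 7, 1, 0, 4, 2]
After 2 (swap(4, 5)): [8, 5, 3, 6, 1, 7, 0, 4, 2]
After 3 (rotate_left(0, 2, k=1)): [5, 3, 8, 6, 1, 7, 0, 4, 2]
After 4 (reverse(2, 8)): [5, 3, 2, 4, 0, 7, 1, 6, 8]
After 5 (swap(4, 7)): [5, 3, 2, 4, 6, 7, 1, 0, 8]
After 6 (swap(0, 6)): [1, 3, 2, 4, 6, 7, 5, 0, 8]
After 7 (reverse(4, 5)): [1, 3, 2, 4, 7, 6, 5, 0, 8]
After 8 (swap(2, 5)): [1, 3, 6, 4, 7, 2, 5, 0, 8]

Answer: no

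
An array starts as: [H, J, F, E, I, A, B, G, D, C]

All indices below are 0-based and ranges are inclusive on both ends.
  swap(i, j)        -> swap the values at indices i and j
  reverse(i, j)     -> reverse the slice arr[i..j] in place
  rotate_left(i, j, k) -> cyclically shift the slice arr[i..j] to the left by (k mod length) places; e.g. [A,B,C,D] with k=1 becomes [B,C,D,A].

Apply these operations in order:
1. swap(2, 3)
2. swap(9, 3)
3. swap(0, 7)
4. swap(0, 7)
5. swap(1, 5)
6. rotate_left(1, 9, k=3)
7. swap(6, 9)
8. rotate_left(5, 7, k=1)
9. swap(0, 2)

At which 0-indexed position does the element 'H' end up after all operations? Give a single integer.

After 1 (swap(2, 3)): [H, J, E, F, I, A, B, G, D, C]
After 2 (swap(9, 3)): [H, J, E, C, I, A, B, G, D, F]
After 3 (swap(0, 7)): [G, J, E, C, I, A, B, H, D, F]
After 4 (swap(0, 7)): [H, J, E, C, I, A, B, G, D, F]
After 5 (swap(1, 5)): [H, A, E, C, I, J, B, G, D, F]
After 6 (rotate_left(1, 9, k=3)): [H, I, J, B, G, D, F, A, E, C]
After 7 (swap(6, 9)): [H, I, J, B, G, D, C, A, E, F]
After 8 (rotate_left(5, 7, k=1)): [H, I, J, B, G, C, A, D, E, F]
After 9 (swap(0, 2)): [J, I, H, B, G, C, A, D, E, F]

Answer: 2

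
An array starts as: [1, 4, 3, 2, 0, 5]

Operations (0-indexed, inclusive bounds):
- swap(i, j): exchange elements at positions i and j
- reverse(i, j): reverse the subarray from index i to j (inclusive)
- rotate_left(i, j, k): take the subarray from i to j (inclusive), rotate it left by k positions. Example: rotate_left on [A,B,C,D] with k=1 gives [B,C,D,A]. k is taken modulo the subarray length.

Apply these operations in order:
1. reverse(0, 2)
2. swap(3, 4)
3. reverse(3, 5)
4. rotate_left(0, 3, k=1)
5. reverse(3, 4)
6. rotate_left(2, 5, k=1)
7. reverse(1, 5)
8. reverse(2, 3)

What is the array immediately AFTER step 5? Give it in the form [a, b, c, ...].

After 1 (reverse(0, 2)): [3, 4, 1, 2, 0, 5]
After 2 (swap(3, 4)): [3, 4, 1, 0, 2, 5]
After 3 (reverse(3, 5)): [3, 4, 1, 5, 2, 0]
After 4 (rotate_left(0, 3, k=1)): [4, 1, 5, 3, 2, 0]
After 5 (reverse(3, 4)): [4, 1, 5, 2, 3, 0]

Answer: [4, 1, 5, 2, 3, 0]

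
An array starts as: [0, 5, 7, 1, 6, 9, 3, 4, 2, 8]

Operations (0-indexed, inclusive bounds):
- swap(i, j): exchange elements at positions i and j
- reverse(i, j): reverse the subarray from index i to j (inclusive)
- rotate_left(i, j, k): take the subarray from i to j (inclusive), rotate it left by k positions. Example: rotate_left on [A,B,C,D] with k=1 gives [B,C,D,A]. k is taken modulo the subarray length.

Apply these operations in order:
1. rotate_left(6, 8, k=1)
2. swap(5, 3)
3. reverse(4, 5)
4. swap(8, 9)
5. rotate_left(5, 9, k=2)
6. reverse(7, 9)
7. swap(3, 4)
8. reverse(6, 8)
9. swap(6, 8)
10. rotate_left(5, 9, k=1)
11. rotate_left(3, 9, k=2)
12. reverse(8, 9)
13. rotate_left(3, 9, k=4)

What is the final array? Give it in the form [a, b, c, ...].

Answer: [0, 5, 7, 2, 9, 1, 8, 4, 6, 3]

Derivation:
After 1 (rotate_left(6, 8, k=1)): [0, 5, 7, 1, 6, 9, 4, 2, 3, 8]
After 2 (swap(5, 3)): [0, 5, 7, 9, 6, 1, 4, 2, 3, 8]
After 3 (reverse(4, 5)): [0, 5, 7, 9, 1, 6, 4, 2, 3, 8]
After 4 (swap(8, 9)): [0, 5, 7, 9, 1, 6, 4, 2, 8, 3]
After 5 (rotate_left(5, 9, k=2)): [0, 5, 7, 9, 1, 2, 8, 3, 6, 4]
After 6 (reverse(7, 9)): [0, 5, 7, 9, 1, 2, 8, 4, 6, 3]
After 7 (swap(3, 4)): [0, 5, 7, 1, 9, 2, 8, 4, 6, 3]
After 8 (reverse(6, 8)): [0, 5, 7, 1, 9, 2, 6, 4, 8, 3]
After 9 (swap(6, 8)): [0, 5, 7, 1, 9, 2, 8, 4, 6, 3]
After 10 (rotate_left(5, 9, k=1)): [0, 5, 7, 1, 9, 8, 4, 6, 3, 2]
After 11 (rotate_left(3, 9, k=2)): [0, 5, 7, 8, 4, 6, 3, 2, 1, 9]
After 12 (reverse(8, 9)): [0, 5, 7, 8, 4, 6, 3, 2, 9, 1]
After 13 (rotate_left(3, 9, k=4)): [0, 5, 7, 2, 9, 1, 8, 4, 6, 3]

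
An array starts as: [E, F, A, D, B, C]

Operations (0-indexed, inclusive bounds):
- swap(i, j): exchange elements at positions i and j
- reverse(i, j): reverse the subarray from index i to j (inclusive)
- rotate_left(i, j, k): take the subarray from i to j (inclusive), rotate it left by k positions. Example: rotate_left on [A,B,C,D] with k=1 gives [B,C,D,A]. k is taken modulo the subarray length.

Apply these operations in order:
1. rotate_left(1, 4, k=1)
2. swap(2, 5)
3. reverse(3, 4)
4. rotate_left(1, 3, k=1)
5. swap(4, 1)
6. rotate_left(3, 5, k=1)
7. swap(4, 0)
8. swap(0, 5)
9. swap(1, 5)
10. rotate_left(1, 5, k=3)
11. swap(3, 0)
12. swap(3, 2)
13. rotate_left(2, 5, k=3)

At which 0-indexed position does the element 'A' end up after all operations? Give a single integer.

After 1 (rotate_left(1, 4, k=1)): [E, A, D, B, F, C]
After 2 (swap(2, 5)): [E, A, C, B, F, D]
After 3 (reverse(3, 4)): [E, A, C, F, B, D]
After 4 (rotate_left(1, 3, k=1)): [E, C, F, A, B, D]
After 5 (swap(4, 1)): [E, B, F, A, C, D]
After 6 (rotate_left(3, 5, k=1)): [E, B, F, C, D, A]
After 7 (swap(4, 0)): [D, B, F, C, E, A]
After 8 (swap(0, 5)): [A, B, F, C, E, D]
After 9 (swap(1, 5)): [A, D, F, C, E, B]
After 10 (rotate_left(1, 5, k=3)): [A, E, B, D, F, C]
After 11 (swap(3, 0)): [D, E, B, A, F, C]
After 12 (swap(3, 2)): [D, E, A, B, F, C]
After 13 (rotate_left(2, 5, k=3)): [D, E, C, A, B, F]

Answer: 3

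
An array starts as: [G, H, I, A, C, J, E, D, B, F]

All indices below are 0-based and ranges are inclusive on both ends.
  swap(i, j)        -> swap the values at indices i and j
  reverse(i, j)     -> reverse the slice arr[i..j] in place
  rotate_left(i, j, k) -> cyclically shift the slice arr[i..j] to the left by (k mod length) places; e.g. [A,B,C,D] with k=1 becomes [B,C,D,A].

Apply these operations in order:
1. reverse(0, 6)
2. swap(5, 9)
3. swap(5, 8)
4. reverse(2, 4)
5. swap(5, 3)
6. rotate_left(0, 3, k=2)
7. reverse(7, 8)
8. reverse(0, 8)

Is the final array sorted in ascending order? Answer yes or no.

After 1 (reverse(0, 6)): [E, J, C, A, I, H, G, D, B, F]
After 2 (swap(5, 9)): [E, J, C, A, I, F, G, D, B, H]
After 3 (swap(5, 8)): [E, J, C, A, I, B, G, D, F, H]
After 4 (reverse(2, 4)): [E, J, I, A, C, B, G, D, F, H]
After 5 (swap(5, 3)): [E, J, I, B, C, A, G, D, F, H]
After 6 (rotate_left(0, 3, k=2)): [I, B, E, J, C, A, G, D, F, H]
After 7 (reverse(7, 8)): [I, B, E, J, C, A, G, F, D, H]
After 8 (reverse(0, 8)): [D, F, G, A, C, J, E, B, I, H]

Answer: no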